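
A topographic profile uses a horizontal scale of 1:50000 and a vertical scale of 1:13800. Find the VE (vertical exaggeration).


VE = horizontal_scale / vertical_scale = 50000 / 13800 ≈ 3.6

3.6x


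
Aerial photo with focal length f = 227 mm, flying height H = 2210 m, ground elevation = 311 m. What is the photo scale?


scale = f / (H - h) = 227 mm / 1899 m = 227 / 1899000 = 1:8366

1:8366


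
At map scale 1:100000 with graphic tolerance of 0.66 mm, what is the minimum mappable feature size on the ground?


ground = 0.66 mm * 100000 / 1000 = 66.0 m

66.0 m


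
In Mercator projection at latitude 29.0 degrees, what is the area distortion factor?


area_distortion = 1/cos^2(29.0) = 1.307

1.307


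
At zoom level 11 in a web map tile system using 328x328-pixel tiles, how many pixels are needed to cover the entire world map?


tiles per axis = 2^11 = 2048
total tiles = 2048^2 = 4194304
pixels per axis = 2048 * 328 = 671744
total pixels = 671744^2 = 451240001536

451240001536 pixels


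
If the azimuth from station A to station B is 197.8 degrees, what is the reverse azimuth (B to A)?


back azimuth = (197.8 + 180) mod 360 = 17.8 degrees

17.8 degrees


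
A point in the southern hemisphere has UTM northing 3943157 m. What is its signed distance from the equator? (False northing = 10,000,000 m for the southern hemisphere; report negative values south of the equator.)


For southern: actual = 3943157 - 10000000 = -6056843 m

-6056843 m


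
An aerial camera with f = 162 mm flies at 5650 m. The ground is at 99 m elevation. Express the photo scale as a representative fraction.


scale = f / (H - h) = 162 mm / 5551 m = 162 / 5551000 = 1:34265

1:34265


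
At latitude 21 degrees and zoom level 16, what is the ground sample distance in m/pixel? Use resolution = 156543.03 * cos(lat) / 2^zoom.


res = 156543.03 * cos(21) / 2^16 = 156543.03 * 0.93358043 / 65536 = 2.23 m/pixel

2.23 m/pixel


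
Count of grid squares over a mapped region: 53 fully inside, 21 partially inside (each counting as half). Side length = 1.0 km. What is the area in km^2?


effective squares = 53 + 21 * 0.5 = 63.5
area = 63.5 * 1.0 = 63.5 km^2

63.5 km^2


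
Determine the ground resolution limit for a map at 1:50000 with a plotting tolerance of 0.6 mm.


ground = 0.6 mm * 50000 / 1000 = 30.0 m

30.0 m


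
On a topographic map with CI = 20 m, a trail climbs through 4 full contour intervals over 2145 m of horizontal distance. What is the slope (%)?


elevation change = 4 * 20 = 80 m
slope = 80 / 2145 * 100 = 3.7%

3.7%


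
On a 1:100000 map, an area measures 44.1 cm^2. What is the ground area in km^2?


ground_area = 44.1 * (100000/100)^2 = 44100000.0 m^2 = 44.1 km^2

44.1 km^2


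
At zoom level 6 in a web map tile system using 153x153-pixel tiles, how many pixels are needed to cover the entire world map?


tiles per axis = 2^6 = 64
total tiles = 64^2 = 4096
pixels per axis = 64 * 153 = 9792
total pixels = 9792^2 = 95883264

95883264 pixels


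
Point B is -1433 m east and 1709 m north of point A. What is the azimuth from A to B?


az = atan2(-1433, 1709) = -40.0 deg
adjusted to 0-360: 320.0 degrees

320.0 degrees


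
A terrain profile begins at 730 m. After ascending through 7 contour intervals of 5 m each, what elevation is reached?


elevation = 730 + 7 * 5 = 765 m

765 m


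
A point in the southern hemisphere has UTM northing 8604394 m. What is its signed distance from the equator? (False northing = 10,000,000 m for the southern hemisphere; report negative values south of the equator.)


For southern: actual = 8604394 - 10000000 = -1395606 m

-1395606 m


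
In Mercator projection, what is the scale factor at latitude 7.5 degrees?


SF = 1 / cos(7.5) = 1 / 0.991445 = 1.009

1.009


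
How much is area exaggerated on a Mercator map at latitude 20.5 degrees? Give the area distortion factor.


area_distortion = 1/cos^2(20.5) = 1.14

1.14


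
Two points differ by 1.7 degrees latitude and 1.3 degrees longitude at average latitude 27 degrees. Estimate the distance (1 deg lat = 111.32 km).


dlat_km = 1.7 * 111.32 = 189.244
dlon_km = 1.3 * 111.32 * cos(27) ≈ 128.943
dist = sqrt(189.244^2 + 128.943^2) ≈ 229.0 km

229.0 km


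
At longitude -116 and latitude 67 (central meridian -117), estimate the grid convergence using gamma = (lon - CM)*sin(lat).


gamma = (-116 - -117) * sin(67) = 1 * 0.920505 = 0.921 degrees

0.921 degrees


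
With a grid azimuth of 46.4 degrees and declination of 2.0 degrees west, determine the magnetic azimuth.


magnetic azimuth = grid azimuth - declination (east +ve)
mag_az = 46.4 - -2.0 = 48.4 degrees

48.4 degrees


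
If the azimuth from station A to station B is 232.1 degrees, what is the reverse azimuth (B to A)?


back azimuth = (232.1 + 180) mod 360 = 52.1 degrees

52.1 degrees


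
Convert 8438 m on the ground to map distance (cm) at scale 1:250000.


map_cm = 8438 * 100 / 250000 = 3.3752 cm ≈ 3.38 cm

3.38 cm


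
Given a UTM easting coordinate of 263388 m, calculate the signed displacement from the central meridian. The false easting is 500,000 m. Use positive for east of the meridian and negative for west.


displacement = 263388 - 500000 = -236612 m

-236612 m


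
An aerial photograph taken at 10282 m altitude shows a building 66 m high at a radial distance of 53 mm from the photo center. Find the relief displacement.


d = h * r / H = 66 * 53 / 10282 = 0.34 mm

0.34 mm


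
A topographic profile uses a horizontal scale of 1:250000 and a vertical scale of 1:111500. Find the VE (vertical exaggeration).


VE = horizontal_scale / vertical_scale = 250000 / 111500 ≈ 2.2

2.2x


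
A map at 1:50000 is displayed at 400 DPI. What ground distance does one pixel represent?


pixel_cm = 2.54 / 400 = 0.00635 cm
ground = pixel_cm * 50000 / 100 = 2.54 * 50000 / (400 * 100) = 127000 / 40000 ≈ 3.18 m

3.18 m


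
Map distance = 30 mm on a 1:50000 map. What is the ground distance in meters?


ground = 30 mm * 50000 / 1000 = 1500.0 m

1500.0 m


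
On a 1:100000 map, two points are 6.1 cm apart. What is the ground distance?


ground = 6.1 cm * 100000 / 100 = 6100.0 m = 6.1 km

6.1 km


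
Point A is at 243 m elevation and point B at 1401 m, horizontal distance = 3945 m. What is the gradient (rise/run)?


gradient = (1401 - 243) / 3945 = 1158 / 3945 = 0.2935

0.2935


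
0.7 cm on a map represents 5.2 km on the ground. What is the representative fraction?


ground = 5.2 km = 520000 cm; RF denominator = ground / map = 520000 / 0.7 ≈ 742857; RF = 1:742857

1:742857


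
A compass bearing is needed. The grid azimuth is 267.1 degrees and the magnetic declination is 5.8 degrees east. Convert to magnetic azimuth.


magnetic azimuth = grid azimuth - declination (east +ve)
mag_az = 267.1 - 5.8 = 261.3 degrees

261.3 degrees


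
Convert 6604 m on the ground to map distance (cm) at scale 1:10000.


map_cm = 6604 * 100 / 10000 = 66.04 cm

66.04 cm


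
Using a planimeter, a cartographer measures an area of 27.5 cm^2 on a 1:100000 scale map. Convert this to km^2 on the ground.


ground_area = 27.5 * (100000/100)^2 = 27500000.0 m^2 = 27.5 km^2

27.5 km^2


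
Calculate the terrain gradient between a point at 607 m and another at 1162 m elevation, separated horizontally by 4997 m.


gradient = (1162 - 607) / 4997 = 555 / 4997 = 0.1111

0.1111


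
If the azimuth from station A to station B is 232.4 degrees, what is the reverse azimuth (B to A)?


back azimuth = (232.4 + 180) mod 360 = 52.4 degrees

52.4 degrees


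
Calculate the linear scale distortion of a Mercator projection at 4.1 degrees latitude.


SF = 1 / cos(4.1) = 1 / 0.997441 = 1.003

1.003


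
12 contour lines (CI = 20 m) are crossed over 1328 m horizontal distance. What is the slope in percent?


elevation change = 12 * 20 = 240 m
slope = 240 / 1328 * 100 = 18.1%

18.1%


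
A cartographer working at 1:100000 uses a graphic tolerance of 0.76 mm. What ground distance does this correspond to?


ground = 0.76 mm * 100000 / 1000 = 76.0 m

76.0 m


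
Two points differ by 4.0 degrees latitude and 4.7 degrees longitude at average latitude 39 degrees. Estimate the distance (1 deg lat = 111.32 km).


dlat_km = 4.0 * 111.32 = 445.28
dlon_km = 4.7 * 111.32 * cos(39) ≈ 406.606
dist = sqrt(445.28^2 + 406.606^2) ≈ 603.0 km

603.0 km


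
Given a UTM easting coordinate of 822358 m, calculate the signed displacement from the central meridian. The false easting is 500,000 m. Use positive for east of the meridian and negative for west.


displacement = 822358 - 500000 = 322358 m

322358 m


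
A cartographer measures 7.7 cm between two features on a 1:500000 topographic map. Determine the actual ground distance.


ground = 7.7 cm * 500000 / 100 = 38500.0 m = 38.5 km

38.5 km


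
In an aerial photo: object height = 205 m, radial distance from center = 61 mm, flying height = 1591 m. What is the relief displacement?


d = h * r / H = 205 * 61 / 1591 = 7.86 mm

7.86 mm


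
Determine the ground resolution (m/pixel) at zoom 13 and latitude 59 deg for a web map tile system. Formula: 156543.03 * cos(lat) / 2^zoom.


res = 156543.03 * cos(59) / 2^13 = 156543.03 * 0.51503807 / 8192 = 9.84 m/pixel

9.84 m/pixel


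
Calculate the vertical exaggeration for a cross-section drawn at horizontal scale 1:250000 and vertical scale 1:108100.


VE = horizontal_scale / vertical_scale = 250000 / 108100 ≈ 2.3

2.3x


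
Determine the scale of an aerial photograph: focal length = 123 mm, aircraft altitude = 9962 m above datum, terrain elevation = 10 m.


scale = f / (H - h) = 123 mm / 9952 m = 123 / 9952000 = 1:80911

1:80911


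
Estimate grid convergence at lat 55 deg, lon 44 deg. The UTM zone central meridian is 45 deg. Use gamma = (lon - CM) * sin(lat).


gamma = (44 - 45) * sin(55) = -1 * 0.819152 = -0.819 degrees

-0.819 degrees


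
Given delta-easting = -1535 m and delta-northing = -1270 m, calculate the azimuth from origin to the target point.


az = atan2(-1535, -1270) = -129.6 deg
adjusted to 0-360: 230.4 degrees

230.4 degrees


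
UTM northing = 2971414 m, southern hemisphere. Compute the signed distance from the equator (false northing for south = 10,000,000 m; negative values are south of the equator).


For southern: actual = 2971414 - 10000000 = -7028586 m

-7028586 m


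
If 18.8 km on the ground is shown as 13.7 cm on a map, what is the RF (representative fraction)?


ground = 18.8 km = 1880000 cm; RF denominator = ground / map = 1880000 / 13.7 ≈ 137226; RF = 1:137226

1:137226


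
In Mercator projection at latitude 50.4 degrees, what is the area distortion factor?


area_distortion = 1/cos^2(50.4) = 2.461

2.461


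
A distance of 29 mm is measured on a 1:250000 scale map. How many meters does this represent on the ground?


ground = 29 mm * 250000 / 1000 = 7250.0 m

7250.0 m


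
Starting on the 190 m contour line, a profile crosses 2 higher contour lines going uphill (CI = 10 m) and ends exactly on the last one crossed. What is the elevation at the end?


elevation = 190 + 2 * 10 = 210 m

210 m


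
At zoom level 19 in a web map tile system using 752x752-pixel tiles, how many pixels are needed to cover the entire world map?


tiles per axis = 2^19 = 524288
total tiles = 524288^2 = 274877906944
pixels per axis = 524288 * 752 = 394264576
total pixels = 394264576^2 = 155444555888459776

155444555888459776 pixels


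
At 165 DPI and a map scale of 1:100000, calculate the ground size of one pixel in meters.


pixel_cm = 2.54 / 165 ≈ 0.015394 cm
ground = pixel_cm * 100000 / 100 = 2.54 * 100000 / (165 * 100) = 254000 / 16500 ≈ 15.39 m

15.39 m


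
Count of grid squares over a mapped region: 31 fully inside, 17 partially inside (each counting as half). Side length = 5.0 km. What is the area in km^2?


effective squares = 31 + 17 * 0.5 = 39.5
area = 39.5 * 25.0 = 987.5 km^2

987.5 km^2


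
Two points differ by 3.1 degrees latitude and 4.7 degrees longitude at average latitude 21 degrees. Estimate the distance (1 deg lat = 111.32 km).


dlat_km = 3.1 * 111.32 = 345.092
dlon_km = 4.7 * 111.32 * cos(21) ≈ 488.453
dist = sqrt(345.092^2 + 488.453^2) ≈ 598.1 km

598.1 km


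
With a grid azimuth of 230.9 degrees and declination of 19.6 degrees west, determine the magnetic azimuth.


magnetic azimuth = grid azimuth - declination (east +ve)
mag_az = 230.9 - -19.6 = 250.5 degrees

250.5 degrees


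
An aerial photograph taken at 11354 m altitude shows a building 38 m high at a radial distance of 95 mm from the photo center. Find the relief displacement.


d = h * r / H = 38 * 95 / 11354 = 0.32 mm

0.32 mm


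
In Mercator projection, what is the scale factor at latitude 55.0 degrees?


SF = 1 / cos(55.0) = 1 / 0.573576 = 1.743

1.743


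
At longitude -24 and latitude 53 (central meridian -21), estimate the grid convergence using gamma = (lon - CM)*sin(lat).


gamma = (-24 - -21) * sin(53) = -3 * 0.798636 = -2.396 degrees

-2.396 degrees


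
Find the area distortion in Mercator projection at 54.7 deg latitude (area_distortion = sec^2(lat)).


area_distortion = 1/cos^2(54.7) = 2.995

2.995


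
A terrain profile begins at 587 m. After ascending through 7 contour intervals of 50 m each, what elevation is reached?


elevation = 587 + 7 * 50 = 937 m

937 m


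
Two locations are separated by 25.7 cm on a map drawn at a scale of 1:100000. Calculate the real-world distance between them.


ground = 25.7 cm * 100000 / 100 = 25700.0 m = 25.7 km

25.7 km


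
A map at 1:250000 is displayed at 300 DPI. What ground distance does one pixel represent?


pixel_cm = 2.54 / 300 ≈ 0.008467 cm
ground = pixel_cm * 250000 / 100 = 2.54 * 250000 / (300 * 100) = 635000 / 30000 ≈ 21.17 m

21.17 m


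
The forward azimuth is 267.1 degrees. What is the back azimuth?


back azimuth = (267.1 + 180) mod 360 = 87.1 degrees

87.1 degrees


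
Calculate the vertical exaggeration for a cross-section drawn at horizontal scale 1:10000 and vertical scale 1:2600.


VE = horizontal_scale / vertical_scale = 10000 / 2600 ≈ 3.8

3.8x


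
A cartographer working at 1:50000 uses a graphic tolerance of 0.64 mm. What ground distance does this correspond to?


ground = 0.64 mm * 50000 / 1000 = 32.0 m

32.0 m


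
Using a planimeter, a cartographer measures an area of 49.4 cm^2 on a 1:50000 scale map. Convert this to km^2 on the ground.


ground_area = 49.4 * (50000/100)^2 = 12350000.0 m^2 = 12.35 km^2

12.35 km^2


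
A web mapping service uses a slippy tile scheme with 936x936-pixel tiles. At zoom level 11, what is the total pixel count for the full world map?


tiles per axis = 2^11 = 2048
total tiles = 2048^2 = 4194304
pixels per axis = 2048 * 936 = 1916928
total pixels = 1916928^2 = 3674612957184

3674612957184 pixels


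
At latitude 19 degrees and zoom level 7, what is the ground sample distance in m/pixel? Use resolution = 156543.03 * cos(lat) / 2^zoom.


res = 156543.03 * cos(19) / 2^7 = 156543.03 * 0.94551858 / 128 = 1156.36 m/pixel

1156.36 m/pixel


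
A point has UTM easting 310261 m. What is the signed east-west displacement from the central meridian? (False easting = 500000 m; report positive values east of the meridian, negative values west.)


displacement = 310261 - 500000 = -189739 m

-189739 m


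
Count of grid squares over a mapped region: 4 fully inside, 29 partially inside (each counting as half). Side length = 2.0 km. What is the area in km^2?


effective squares = 4 + 29 * 0.5 = 18.5
area = 18.5 * 4.0 = 74.0 km^2

74.0 km^2


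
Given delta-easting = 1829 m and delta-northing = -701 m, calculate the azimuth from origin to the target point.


az = atan2(1829, -701) = 111.0 deg
adjusted to 0-360: 111.0 degrees

111.0 degrees


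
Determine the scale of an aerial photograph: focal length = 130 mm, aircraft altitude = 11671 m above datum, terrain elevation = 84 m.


scale = f / (H - h) = 130 mm / 11587 m = 130 / 11587000 = 1:89131

1:89131


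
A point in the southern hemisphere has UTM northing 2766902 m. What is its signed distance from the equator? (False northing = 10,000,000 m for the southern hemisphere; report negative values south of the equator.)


For southern: actual = 2766902 - 10000000 = -7233098 m

-7233098 m


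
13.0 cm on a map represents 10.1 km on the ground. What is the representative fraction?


ground = 10.1 km = 1010000 cm; RF denominator = ground / map = 1010000 / 13.0 ≈ 77692; RF = 1:77692

1:77692


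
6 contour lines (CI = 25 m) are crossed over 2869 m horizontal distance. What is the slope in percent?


elevation change = 6 * 25 = 150 m
slope = 150 / 2869 * 100 = 5.2%

5.2%


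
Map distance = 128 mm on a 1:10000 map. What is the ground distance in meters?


ground = 128 mm * 10000 / 1000 = 1280.0 m

1280.0 m


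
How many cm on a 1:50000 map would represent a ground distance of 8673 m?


map_cm = 8673 * 100 / 50000 = 17.346 cm ≈ 17.35 cm

17.35 cm


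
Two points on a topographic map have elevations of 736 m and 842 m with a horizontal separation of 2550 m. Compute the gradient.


gradient = (842 - 736) / 2550 = 106 / 2550 = 0.0416

0.0416


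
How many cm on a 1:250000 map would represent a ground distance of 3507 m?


map_cm = 3507 * 100 / 250000 = 1.4028 cm ≈ 1.4 cm

1.4 cm


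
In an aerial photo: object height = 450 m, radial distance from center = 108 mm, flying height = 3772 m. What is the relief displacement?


d = h * r / H = 450 * 108 / 3772 = 12.88 mm

12.88 mm


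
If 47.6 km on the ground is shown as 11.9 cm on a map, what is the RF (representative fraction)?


ground = 47.6 km = 4760000 cm; RF denominator = ground / map = 4760000 / 11.9 = 400000; RF = 1:400000

1:400000


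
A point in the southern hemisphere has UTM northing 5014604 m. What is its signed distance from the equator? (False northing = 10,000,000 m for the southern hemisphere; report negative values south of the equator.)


For southern: actual = 5014604 - 10000000 = -4985396 m

-4985396 m


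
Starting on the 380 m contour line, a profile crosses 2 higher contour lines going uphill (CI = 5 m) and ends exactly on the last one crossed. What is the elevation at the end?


elevation = 380 + 2 * 5 = 390 m

390 m


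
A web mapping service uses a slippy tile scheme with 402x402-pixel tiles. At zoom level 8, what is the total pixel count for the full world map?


tiles per axis = 2^8 = 256
total tiles = 256^2 = 65536
pixels per axis = 256 * 402 = 102912
total pixels = 102912^2 = 10590879744

10590879744 pixels


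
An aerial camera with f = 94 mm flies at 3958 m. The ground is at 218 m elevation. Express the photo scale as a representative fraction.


scale = f / (H - h) = 94 mm / 3740 m = 94 / 3740000 = 1:39787

1:39787


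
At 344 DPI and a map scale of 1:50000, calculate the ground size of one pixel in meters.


pixel_cm = 2.54 / 344 ≈ 0.007384 cm
ground = pixel_cm * 50000 / 100 = 2.54 * 50000 / (344 * 100) = 127000 / 34400 ≈ 3.69 m

3.69 m


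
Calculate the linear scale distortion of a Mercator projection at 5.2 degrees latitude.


SF = 1 / cos(5.2) = 1 / 0.995884 = 1.004

1.004


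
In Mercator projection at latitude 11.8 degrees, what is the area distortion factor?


area_distortion = 1/cos^2(11.8) = 1.044

1.044


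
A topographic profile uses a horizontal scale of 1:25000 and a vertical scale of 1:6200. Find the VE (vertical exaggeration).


VE = horizontal_scale / vertical_scale = 25000 / 6200 ≈ 4.0

4.0x


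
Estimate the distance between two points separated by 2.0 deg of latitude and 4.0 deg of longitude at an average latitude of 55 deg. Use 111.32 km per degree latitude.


dlat_km = 2.0 * 111.32 = 222.64
dlon_km = 4.0 * 111.32 * cos(55) ≈ 255.402
dist = sqrt(222.64^2 + 255.402^2) ≈ 338.8 km

338.8 km


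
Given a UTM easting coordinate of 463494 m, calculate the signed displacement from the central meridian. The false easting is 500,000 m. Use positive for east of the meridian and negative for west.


displacement = 463494 - 500000 = -36506 m

-36506 m


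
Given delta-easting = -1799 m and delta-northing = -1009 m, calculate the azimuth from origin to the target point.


az = atan2(-1799, -1009) = -119.3 deg
adjusted to 0-360: 240.7 degrees

240.7 degrees


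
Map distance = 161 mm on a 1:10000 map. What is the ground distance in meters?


ground = 161 mm * 10000 / 1000 = 1610.0 m

1610.0 m


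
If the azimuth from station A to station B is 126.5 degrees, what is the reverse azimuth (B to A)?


back azimuth = (126.5 + 180) mod 360 = 306.5 degrees

306.5 degrees


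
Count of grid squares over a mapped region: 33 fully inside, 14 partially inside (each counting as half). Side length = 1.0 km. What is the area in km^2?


effective squares = 33 + 14 * 0.5 = 40.0
area = 40.0 * 1.0 = 40.0 km^2

40.0 km^2


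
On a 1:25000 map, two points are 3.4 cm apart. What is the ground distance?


ground = 3.4 cm * 25000 / 100 = 850.0 m

850.0 m


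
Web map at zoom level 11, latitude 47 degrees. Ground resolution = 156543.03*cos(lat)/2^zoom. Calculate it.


res = 156543.03 * cos(47) / 2^11 = 156543.03 * 0.68199836 / 2048 = 52.13 m/pixel

52.13 m/pixel


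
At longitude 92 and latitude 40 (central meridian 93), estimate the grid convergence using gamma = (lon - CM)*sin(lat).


gamma = (92 - 93) * sin(40) = -1 * 0.642788 = -0.643 degrees

-0.643 degrees


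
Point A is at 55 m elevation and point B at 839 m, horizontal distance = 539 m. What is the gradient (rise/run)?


gradient = (839 - 55) / 539 = 784 / 539 = 1.4545

1.4545


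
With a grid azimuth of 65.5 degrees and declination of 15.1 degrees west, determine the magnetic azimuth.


magnetic azimuth = grid azimuth - declination (east +ve)
mag_az = 65.5 - -15.1 = 80.6 degrees

80.6 degrees


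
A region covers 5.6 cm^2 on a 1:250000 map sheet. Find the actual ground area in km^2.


ground_area = 5.6 * (250000/100)^2 = 35000000.0 m^2 = 35.0 km^2

35.0 km^2


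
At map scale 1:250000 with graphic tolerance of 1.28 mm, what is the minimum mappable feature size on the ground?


ground = 1.28 mm * 250000 / 1000 = 320.0 m

320.0 m


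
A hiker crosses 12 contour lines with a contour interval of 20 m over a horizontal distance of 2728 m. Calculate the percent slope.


elevation change = 12 * 20 = 240 m
slope = 240 / 2728 * 100 = 8.8%

8.8%


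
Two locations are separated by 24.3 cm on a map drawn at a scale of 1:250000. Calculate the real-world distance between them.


ground = 24.3 cm * 250000 / 100 = 60750.0 m = 60.75 km

60.75 km


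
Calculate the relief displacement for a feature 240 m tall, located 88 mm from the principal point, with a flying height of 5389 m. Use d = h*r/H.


d = h * r / H = 240 * 88 / 5389 = 3.92 mm

3.92 mm


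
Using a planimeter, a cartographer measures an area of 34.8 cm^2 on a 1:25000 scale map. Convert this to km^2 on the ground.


ground_area = 34.8 * (25000/100)^2 = 2175000.0 m^2 = 2.175 km^2

2.175 km^2


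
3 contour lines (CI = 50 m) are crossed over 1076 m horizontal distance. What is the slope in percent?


elevation change = 3 * 50 = 150 m
slope = 150 / 1076 * 100 = 13.9%

13.9%


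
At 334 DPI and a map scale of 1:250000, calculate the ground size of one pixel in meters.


pixel_cm = 2.54 / 334 ≈ 0.007605 cm
ground = pixel_cm * 250000 / 100 = 2.54 * 250000 / (334 * 100) = 635000 / 33400 ≈ 19.01 m

19.01 m


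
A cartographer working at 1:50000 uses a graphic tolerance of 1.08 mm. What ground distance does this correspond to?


ground = 1.08 mm * 50000 / 1000 = 54.0 m

54.0 m


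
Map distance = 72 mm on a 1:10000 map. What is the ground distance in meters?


ground = 72 mm * 10000 / 1000 = 720.0 m

720.0 m


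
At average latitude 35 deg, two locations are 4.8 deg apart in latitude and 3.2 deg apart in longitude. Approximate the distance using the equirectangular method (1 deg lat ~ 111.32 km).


dlat_km = 4.8 * 111.32 = 534.336
dlon_km = 3.2 * 111.32 * cos(35) ≈ 291.802
dist = sqrt(534.336^2 + 291.802^2) ≈ 608.8 km

608.8 km


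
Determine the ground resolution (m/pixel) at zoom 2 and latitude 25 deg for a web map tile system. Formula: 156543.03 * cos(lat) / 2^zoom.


res = 156543.03 * cos(25) / 2^2 = 156543.03 * 0.90630779 / 4 = 35469.04 m/pixel

35469.04 m/pixel


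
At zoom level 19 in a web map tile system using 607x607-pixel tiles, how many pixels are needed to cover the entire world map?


tiles per axis = 2^19 = 524288
total tiles = 524288^2 = 274877906944
pixels per axis = 524288 * 607 = 318242816
total pixels = 318242816^2 = 101278489935609856

101278489935609856 pixels


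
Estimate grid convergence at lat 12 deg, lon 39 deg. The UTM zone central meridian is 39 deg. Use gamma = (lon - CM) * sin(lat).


gamma = (39 - 39) * sin(12) = 0 * 0.207912 = 0.0 degrees

0.0 degrees


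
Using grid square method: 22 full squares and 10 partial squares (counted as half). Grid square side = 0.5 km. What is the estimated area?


effective squares = 22 + 10 * 0.5 = 27.0
area = 27.0 * 0.25 = 6.75 km^2

6.75 km^2


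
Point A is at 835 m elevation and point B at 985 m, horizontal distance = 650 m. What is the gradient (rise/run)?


gradient = (985 - 835) / 650 = 150 / 650 = 0.2308

0.2308


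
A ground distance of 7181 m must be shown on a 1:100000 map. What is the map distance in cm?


map_cm = 7181 * 100 / 100000 = 7.181 cm ≈ 7.18 cm

7.18 cm


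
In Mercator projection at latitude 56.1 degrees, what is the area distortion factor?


area_distortion = 1/cos^2(56.1) = 3.215

3.215


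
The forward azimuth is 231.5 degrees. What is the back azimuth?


back azimuth = (231.5 + 180) mod 360 = 51.5 degrees

51.5 degrees


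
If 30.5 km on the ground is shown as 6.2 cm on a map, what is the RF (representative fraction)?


ground = 30.5 km = 3050000 cm; RF denominator = ground / map = 3050000 / 6.2 ≈ 491935; RF = 1:491935

1:491935


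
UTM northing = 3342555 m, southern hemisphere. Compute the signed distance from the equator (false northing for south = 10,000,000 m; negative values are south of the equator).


For southern: actual = 3342555 - 10000000 = -6657445 m

-6657445 m


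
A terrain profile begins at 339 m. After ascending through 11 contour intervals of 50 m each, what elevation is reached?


elevation = 339 + 11 * 50 = 889 m

889 m


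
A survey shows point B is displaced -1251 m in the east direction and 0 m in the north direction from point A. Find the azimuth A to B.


az = atan2(-1251, 0) = -90.0 deg
adjusted to 0-360: 270.0 degrees

270.0 degrees


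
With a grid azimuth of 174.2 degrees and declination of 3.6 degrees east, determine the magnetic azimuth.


magnetic azimuth = grid azimuth - declination (east +ve)
mag_az = 174.2 - 3.6 = 170.6 degrees

170.6 degrees


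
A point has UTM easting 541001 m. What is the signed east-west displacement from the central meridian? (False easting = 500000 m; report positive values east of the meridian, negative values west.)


displacement = 541001 - 500000 = 41001 m

41001 m


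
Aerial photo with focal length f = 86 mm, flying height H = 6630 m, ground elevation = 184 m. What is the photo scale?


scale = f / (H - h) = 86 mm / 6446 m = 86 / 6446000 = 1:74953

1:74953


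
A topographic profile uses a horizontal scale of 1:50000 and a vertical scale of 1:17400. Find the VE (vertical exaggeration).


VE = horizontal_scale / vertical_scale = 50000 / 17400 ≈ 2.9

2.9x


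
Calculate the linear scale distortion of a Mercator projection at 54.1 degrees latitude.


SF = 1 / cos(54.1) = 1 / 0.586372 = 1.705

1.705


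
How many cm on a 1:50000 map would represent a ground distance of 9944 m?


map_cm = 9944 * 100 / 50000 = 19.888 cm ≈ 19.89 cm

19.89 cm


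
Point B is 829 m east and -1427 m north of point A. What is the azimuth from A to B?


az = atan2(829, -1427) = 149.8 deg
adjusted to 0-360: 149.8 degrees

149.8 degrees


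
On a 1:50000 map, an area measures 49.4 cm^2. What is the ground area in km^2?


ground_area = 49.4 * (50000/100)^2 = 12350000.0 m^2 = 12.35 km^2

12.35 km^2


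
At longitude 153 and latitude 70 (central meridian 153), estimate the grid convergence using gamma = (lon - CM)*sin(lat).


gamma = (153 - 153) * sin(70) = 0 * 0.939693 = 0.0 degrees

0.0 degrees


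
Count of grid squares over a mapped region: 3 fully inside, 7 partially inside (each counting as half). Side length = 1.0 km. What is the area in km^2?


effective squares = 3 + 7 * 0.5 = 6.5
area = 6.5 * 1.0 = 6.5 km^2

6.5 km^2


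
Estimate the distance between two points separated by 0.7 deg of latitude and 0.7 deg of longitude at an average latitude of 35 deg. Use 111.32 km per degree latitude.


dlat_km = 0.7 * 111.32 = 77.924
dlon_km = 0.7 * 111.32 * cos(35) ≈ 63.832
dist = sqrt(77.924^2 + 63.832^2) ≈ 100.7 km

100.7 km


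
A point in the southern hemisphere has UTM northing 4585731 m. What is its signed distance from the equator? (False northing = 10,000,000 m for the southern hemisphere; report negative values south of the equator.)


For southern: actual = 4585731 - 10000000 = -5414269 m

-5414269 m


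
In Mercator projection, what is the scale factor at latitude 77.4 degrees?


SF = 1 / cos(77.4) = 1 / 0.218143 = 4.584

4.584


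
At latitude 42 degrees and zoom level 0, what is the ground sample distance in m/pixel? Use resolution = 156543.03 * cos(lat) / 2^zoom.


res = 156543.03 * cos(42) / 2^0 = 156543.03 * 0.74314483 / 1 = 116334.14 m/pixel

116334.14 m/pixel


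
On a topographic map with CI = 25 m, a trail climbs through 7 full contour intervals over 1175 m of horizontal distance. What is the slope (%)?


elevation change = 7 * 25 = 175 m
slope = 175 / 1175 * 100 = 14.9%

14.9%


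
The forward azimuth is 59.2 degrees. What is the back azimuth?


back azimuth = (59.2 + 180) mod 360 = 239.2 degrees

239.2 degrees


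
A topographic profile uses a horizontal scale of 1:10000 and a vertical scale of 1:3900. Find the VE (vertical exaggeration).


VE = horizontal_scale / vertical_scale = 10000 / 3900 ≈ 2.6

2.6x


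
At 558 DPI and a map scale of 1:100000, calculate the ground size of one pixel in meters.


pixel_cm = 2.54 / 558 ≈ 0.004552 cm
ground = pixel_cm * 100000 / 100 = 2.54 * 100000 / (558 * 100) = 254000 / 55800 ≈ 4.55 m

4.55 m


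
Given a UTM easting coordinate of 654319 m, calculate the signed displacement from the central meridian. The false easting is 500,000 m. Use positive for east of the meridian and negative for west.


displacement = 654319 - 500000 = 154319 m

154319 m


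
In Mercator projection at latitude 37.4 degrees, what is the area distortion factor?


area_distortion = 1/cos^2(37.4) = 1.585

1.585


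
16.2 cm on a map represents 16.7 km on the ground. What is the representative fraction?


ground = 16.7 km = 1670000 cm; RF denominator = ground / map = 1670000 / 16.2 ≈ 103086; RF = 1:103086

1:103086


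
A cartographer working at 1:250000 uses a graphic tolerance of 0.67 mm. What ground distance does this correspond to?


ground = 0.67 mm * 250000 / 1000 = 167.5 m

167.5 m


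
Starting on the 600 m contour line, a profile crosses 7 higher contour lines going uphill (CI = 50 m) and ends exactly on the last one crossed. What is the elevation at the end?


elevation = 600 + 7 * 50 = 950 m

950 m


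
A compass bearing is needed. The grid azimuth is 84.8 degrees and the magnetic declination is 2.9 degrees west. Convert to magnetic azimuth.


magnetic azimuth = grid azimuth - declination (east +ve)
mag_az = 84.8 - -2.9 = 87.7 degrees

87.7 degrees


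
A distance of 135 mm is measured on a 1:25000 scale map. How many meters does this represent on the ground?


ground = 135 mm * 25000 / 1000 = 3375.0 m

3375.0 m


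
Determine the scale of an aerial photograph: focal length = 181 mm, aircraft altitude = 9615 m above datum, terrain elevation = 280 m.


scale = f / (H - h) = 181 mm / 9335 m = 181 / 9335000 = 1:51575

1:51575


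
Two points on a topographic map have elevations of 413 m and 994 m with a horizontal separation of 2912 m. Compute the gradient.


gradient = (994 - 413) / 2912 = 581 / 2912 = 0.1995

0.1995


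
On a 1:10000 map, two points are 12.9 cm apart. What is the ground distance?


ground = 12.9 cm * 10000 / 100 = 1290.0 m = 1.29 km

1.29 km


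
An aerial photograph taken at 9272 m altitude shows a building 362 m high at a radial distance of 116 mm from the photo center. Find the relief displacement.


d = h * r / H = 362 * 116 / 9272 = 4.53 mm

4.53 mm


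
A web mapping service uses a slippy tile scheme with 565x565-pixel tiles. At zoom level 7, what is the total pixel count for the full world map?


tiles per axis = 2^7 = 128
total tiles = 128^2 = 16384
pixels per axis = 128 * 565 = 72320
total pixels = 72320^2 = 5230182400

5230182400 pixels


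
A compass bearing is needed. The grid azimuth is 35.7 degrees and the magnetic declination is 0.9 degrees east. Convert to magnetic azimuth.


magnetic azimuth = grid azimuth - declination (east +ve)
mag_az = 35.7 - 0.9 = 34.8 degrees

34.8 degrees


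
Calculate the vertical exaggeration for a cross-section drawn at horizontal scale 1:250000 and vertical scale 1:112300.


VE = horizontal_scale / vertical_scale = 250000 / 112300 ≈ 2.2

2.2x


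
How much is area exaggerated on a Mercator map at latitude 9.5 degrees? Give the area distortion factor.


area_distortion = 1/cos^2(9.5) = 1.028

1.028


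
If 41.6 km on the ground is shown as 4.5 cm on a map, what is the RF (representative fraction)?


ground = 41.6 km = 4160000 cm; RF denominator = ground / map = 4160000 / 4.5 ≈ 924444; RF = 1:924444

1:924444


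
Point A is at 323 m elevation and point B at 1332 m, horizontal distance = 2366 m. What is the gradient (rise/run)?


gradient = (1332 - 323) / 2366 = 1009 / 2366 = 0.4265

0.4265


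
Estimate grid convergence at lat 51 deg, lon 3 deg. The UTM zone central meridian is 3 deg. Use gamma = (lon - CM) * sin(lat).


gamma = (3 - 3) * sin(51) = 0 * 0.777146 = 0.0 degrees

0.0 degrees


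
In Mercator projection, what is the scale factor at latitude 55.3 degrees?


SF = 1 / cos(55.3) = 1 / 0.56928 = 1.757

1.757


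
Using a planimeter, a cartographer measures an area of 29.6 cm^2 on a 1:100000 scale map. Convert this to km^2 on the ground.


ground_area = 29.6 * (100000/100)^2 = 29600000.0 m^2 = 29.6 km^2

29.6 km^2


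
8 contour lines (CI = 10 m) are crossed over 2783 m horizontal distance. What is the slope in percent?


elevation change = 8 * 10 = 80 m
slope = 80 / 2783 * 100 = 2.9%

2.9%


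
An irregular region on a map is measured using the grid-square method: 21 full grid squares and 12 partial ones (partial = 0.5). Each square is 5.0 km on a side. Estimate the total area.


effective squares = 21 + 12 * 0.5 = 27.0
area = 27.0 * 25.0 = 675.0 km^2

675.0 km^2


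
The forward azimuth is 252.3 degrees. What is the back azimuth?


back azimuth = (252.3 + 180) mod 360 = 72.3 degrees

72.3 degrees


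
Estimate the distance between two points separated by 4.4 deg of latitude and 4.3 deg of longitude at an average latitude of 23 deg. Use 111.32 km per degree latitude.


dlat_km = 4.4 * 111.32 = 489.808
dlon_km = 4.3 * 111.32 * cos(23) ≈ 440.624
dist = sqrt(489.808^2 + 440.624^2) ≈ 658.8 km

658.8 km


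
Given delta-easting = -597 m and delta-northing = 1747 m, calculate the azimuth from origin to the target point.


az = atan2(-597, 1747) = -18.9 deg
adjusted to 0-360: 341.1 degrees

341.1 degrees


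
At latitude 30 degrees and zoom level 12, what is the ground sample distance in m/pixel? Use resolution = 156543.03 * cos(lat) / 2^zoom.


res = 156543.03 * cos(30) / 2^12 = 156543.03 * 0.8660254 / 4096 = 33.1 m/pixel

33.1 m/pixel


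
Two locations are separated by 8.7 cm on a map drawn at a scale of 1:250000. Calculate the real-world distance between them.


ground = 8.7 cm * 250000 / 100 = 21750.0 m = 21.75 km

21.75 km


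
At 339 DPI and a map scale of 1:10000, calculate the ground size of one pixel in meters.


pixel_cm = 2.54 / 339 ≈ 0.007493 cm
ground = pixel_cm * 10000 / 100 = 2.54 * 10000 / (339 * 100) = 25400 / 33900 ≈ 0.75 m

0.75 m


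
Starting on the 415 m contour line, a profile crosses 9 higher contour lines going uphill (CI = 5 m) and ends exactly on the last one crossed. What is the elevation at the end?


elevation = 415 + 9 * 5 = 460 m

460 m


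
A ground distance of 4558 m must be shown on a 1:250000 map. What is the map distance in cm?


map_cm = 4558 * 100 / 250000 = 1.8232 cm ≈ 1.82 cm

1.82 cm


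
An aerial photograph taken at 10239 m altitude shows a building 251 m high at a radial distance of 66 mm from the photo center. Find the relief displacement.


d = h * r / H = 251 * 66 / 10239 = 1.62 mm

1.62 mm


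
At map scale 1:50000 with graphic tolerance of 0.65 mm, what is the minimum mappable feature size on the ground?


ground = 0.65 mm * 50000 / 1000 = 32.5 m

32.5 m


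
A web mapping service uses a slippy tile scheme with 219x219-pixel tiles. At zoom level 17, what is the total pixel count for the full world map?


tiles per axis = 2^17 = 131072
total tiles = 131072^2 = 17179869184
pixels per axis = 131072 * 219 = 28704768
total pixels = 28704768^2 = 823963705933824

823963705933824 pixels


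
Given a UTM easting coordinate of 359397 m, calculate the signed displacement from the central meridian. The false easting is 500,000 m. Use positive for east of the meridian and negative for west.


displacement = 359397 - 500000 = -140603 m

-140603 m


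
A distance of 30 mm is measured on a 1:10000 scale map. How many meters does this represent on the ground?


ground = 30 mm * 10000 / 1000 = 300.0 m

300.0 m


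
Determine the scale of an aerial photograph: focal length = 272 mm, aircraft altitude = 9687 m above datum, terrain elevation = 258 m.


scale = f / (H - h) = 272 mm / 9429 m = 272 / 9429000 = 1:34665

1:34665


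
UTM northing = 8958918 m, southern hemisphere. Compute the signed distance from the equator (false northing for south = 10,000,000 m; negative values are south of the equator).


For southern: actual = 8958918 - 10000000 = -1041082 m

-1041082 m


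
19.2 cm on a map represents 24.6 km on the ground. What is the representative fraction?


ground = 24.6 km = 2460000 cm; RF denominator = ground / map = 2460000 / 19.2 = 128125; RF = 1:128125

1:128125


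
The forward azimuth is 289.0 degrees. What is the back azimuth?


back azimuth = (289.0 + 180) mod 360 = 109.0 degrees

109.0 degrees


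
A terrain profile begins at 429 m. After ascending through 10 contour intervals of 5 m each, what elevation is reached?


elevation = 429 + 10 * 5 = 479 m

479 m


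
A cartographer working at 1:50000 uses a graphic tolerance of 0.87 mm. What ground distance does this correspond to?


ground = 0.87 mm * 50000 / 1000 = 43.5 m

43.5 m


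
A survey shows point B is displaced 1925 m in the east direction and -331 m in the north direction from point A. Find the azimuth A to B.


az = atan2(1925, -331) = 99.8 deg
adjusted to 0-360: 99.8 degrees

99.8 degrees
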